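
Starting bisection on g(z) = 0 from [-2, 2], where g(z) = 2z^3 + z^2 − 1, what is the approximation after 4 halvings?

0.75

m = 0, g(m) = -1 (−); new bracket [0, 2]
m = 1, g(m) = 2 (+); new bracket [0, 1]
m = 0.5, g(m) = -0.5 (−); new bracket [0.5, 1]
m = 0.75, g(m) = 0.4062 (+); new bracket [0.5, 0.75]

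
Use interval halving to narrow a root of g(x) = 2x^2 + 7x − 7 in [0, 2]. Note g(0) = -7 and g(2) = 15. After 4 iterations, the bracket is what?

midpoint 1: g = 2 > 0 → [0, 1]
midpoint 0.5: g = -3 < 0 → [0.5, 1]
midpoint 0.75: g = -0.625 < 0 → [0.75, 1]
midpoint 0.875: g = 0.6562 > 0 → [0.75, 0.875]

[0.75, 0.875]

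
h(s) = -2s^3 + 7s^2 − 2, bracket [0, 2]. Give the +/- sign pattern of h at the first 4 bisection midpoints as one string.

+-++

midpoint 1: h = 3 > 0 → [0, 1]
midpoint 0.5: h = -0.5 < 0 → [0.5, 1]
midpoint 0.75: h = 1.09375 > 0 → [0.5, 0.75]
midpoint 0.625: h = 0.2461 > 0 → [0.5, 0.625]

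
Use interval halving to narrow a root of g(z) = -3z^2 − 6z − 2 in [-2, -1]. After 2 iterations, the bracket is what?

m = -1.5, g(m) = 0.25 (+); new bracket [-2, -1.5]
m = -1.75, g(m) = -0.6875 (−); new bracket [-1.75, -1.5]

[-1.75, -1.5]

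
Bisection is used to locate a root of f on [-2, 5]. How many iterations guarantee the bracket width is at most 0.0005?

14

Width after n steps is 7/2^n. Need 2^n ≥ 7/0.0005 = 14000.
2^13 = 8192 < 14000 ≤ 2^14 = 16384, so n = 14.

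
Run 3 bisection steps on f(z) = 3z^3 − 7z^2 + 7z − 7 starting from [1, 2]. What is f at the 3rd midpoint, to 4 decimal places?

z = 1.5 gives f = -2.125, negative; keep [1.5, 2]
z = 1.75 gives f = -0.109375, negative; keep [1.75, 2]
z = 1.875 gives f = 1.291016, positive; keep [1.75, 1.875]

1.2910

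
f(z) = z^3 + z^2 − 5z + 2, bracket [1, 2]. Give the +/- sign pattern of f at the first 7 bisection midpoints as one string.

midpoint 1.5: f = 0.125 > 0 → [1, 1.5]
midpoint 1.25: f = -0.734375 < 0 → [1.25, 1.5]
midpoint 1.375: f = -0.384766 < 0 → [1.375, 1.5]
midpoint 1.4375: f = -0.1506 < 0 → [1.4375, 1.5]
midpoint 1.46875: f = -0.0181 < 0 → [1.46875, 1.5]
midpoint 1.484375: f = 0.0521 > 0 → [1.46875, 1.484375]
midpoint 1.4765625: f = 0.0167 > 0 → [1.46875, 1.4765625]

+----++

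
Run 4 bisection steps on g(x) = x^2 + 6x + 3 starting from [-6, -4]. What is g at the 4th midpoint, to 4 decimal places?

-0.3594

m = -5, g(m) = -2 (−); new bracket [-6, -5]
m = -5.5, g(m) = 0.25 (+); new bracket [-5.5, -5]
m = -5.25, g(m) = -0.9375 (−); new bracket [-5.5, -5.25]
m = -5.375, g(m) = -0.3594 (−); new bracket [-5.5, -5.375]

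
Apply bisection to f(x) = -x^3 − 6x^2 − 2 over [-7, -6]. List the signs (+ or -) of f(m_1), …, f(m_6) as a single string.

midpoint -6.5: f = 19.125 > 0 → [-6.5, -6]
midpoint -6.25: f = 7.765625 > 0 → [-6.25, -6]
midpoint -6.125: f = 2.689453 > 0 → [-6.125, -6]
midpoint -6.0625: f = 0.2971 > 0 → [-6.0625, -6]
midpoint -6.03125: f = -0.8633 < 0 → [-6.0625, -6.03125]
midpoint -6.046875: f = -0.286 < 0 → [-6.0625, -6.046875]

++++--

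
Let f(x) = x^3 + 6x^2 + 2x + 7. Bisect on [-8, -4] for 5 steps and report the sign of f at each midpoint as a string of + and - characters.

m = -6, f(m) = -5 (−); new bracket [-6, -4]
m = -5, f(m) = 22 (+); new bracket [-6, -5]
m = -5.5, f(m) = 11.125 (+); new bracket [-6, -5.5]
m = -5.75, f(m) = 3.7656 (+); new bracket [-6, -5.75]
m = -5.875, f(m) = -0.4355 (−); new bracket [-5.875, -5.75]

-+++-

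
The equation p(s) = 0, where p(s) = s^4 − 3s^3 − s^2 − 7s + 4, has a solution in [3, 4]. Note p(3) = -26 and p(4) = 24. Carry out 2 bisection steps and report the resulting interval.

[3.5, 3.75]

p(3.5) = -11.3125 < 0, so the root lies in [3.5, 4]
p(3.75) = 3.238281 > 0, so the root lies in [3.5, 3.75]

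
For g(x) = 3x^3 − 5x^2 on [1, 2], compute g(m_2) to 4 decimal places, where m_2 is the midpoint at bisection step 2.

0.7656

x = 1.5 gives g = -1.125, negative; keep [1.5, 2]
x = 1.75 gives g = 0.765625, positive; keep [1.5, 1.75]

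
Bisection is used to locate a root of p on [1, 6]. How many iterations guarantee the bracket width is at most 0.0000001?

Width after n steps is 5/2^n. Need 2^n ≥ 5/0.0000001 = 50000000.
2^25 = 33554432 < 50000000 ≤ 2^26 = 67108864, so n = 26.

26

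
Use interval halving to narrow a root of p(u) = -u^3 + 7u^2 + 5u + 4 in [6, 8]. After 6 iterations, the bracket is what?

m = 7, p(m) = 39 (+); new bracket [7, 8]
m = 7.5, p(m) = 13.375 (+); new bracket [7.5, 8]
m = 7.75, p(m) = -2.296875 (−); new bracket [7.5, 7.75]
m = 7.625, p(m) = 5.7871 (+); new bracket [7.625, 7.75]
m = 7.6875, p(m) = 1.8079 (+); new bracket [7.6875, 7.75]
m = 7.71875, p(m) = -0.2287 (−); new bracket [7.6875, 7.71875]

[7.6875, 7.71875]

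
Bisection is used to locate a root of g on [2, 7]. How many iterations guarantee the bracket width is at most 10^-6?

Width after n steps is 5/2^n. Need 2^n ≥ 5/10^-6 = 5000000.
2^22 = 4194304 < 5000000 ≤ 2^23 = 8388608, so n = 23.

23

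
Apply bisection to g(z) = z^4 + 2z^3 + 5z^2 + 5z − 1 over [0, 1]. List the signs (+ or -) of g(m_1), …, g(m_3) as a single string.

++-

midpoint 0.5: g = 3.0625 > 0 → [0, 0.5]
midpoint 0.25: g = 0.597656 > 0 → [0, 0.25]
midpoint 0.125: g = -0.292725 < 0 → [0.125, 0.25]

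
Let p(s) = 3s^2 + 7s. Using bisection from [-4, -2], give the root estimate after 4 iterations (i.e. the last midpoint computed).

m = -3, p(m) = 6 (+); new bracket [-3, -2]
m = -2.5, p(m) = 1.25 (+); new bracket [-2.5, -2]
m = -2.25, p(m) = -0.5625 (−); new bracket [-2.5, -2.25]
m = -2.375, p(m) = 0.2969 (+); new bracket [-2.375, -2.25]

-2.375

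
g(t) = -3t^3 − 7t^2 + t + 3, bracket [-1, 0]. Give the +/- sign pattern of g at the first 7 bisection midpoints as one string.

+-+-+++

g(-0.5) = 1.125 > 0, so the root lies in [-1, -0.5]
g(-0.75) = -0.421875 < 0, so the root lies in [-0.75, -0.5]
g(-0.625) = 0.373047 > 0, so the root lies in [-0.75, -0.625]
g(-0.6875) = -0.0212 < 0, so the root lies in [-0.6875, -0.625]
g(-0.65625) = 0.177 > 0, so the root lies in [-0.6875, -0.65625]
g(-0.671875) = 0.0781 > 0, so the root lies in [-0.6875, -0.671875]
g(-0.6796875) = 0.0285 > 0, so the root lies in [-0.6875, -0.6796875]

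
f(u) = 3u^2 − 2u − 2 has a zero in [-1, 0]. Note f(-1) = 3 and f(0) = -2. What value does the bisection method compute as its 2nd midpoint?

-0.75

midpoint -0.5: f = -0.25 < 0 → [-1, -0.5]
midpoint -0.75: f = 1.1875 > 0 → [-0.75, -0.5]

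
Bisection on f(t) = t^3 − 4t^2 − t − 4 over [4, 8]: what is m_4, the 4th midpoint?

4.25

m = 6, f(m) = 62 (+); new bracket [4, 6]
m = 5, f(m) = 16 (+); new bracket [4, 5]
m = 4.5, f(m) = 1.625 (+); new bracket [4, 4.5]
m = 4.25, f(m) = -3.7344 (−); new bracket [4.25, 4.5]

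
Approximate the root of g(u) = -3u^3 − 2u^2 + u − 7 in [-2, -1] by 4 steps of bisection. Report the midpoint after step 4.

g(-1.5) = -2.875 < 0, so the root lies in [-2, -1.5]
g(-1.75) = 1.203125 > 0, so the root lies in [-1.75, -1.5]
g(-1.625) = -1.033203 < 0, so the root lies in [-1.75, -1.625]
g(-1.6875) = 0.0334 > 0, so the root lies in [-1.6875, -1.625]

-1.6875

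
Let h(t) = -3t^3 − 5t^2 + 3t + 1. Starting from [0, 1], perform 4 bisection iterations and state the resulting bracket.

m = 0.5, h(m) = 0.875 (+); new bracket [0.5, 1]
m = 0.75, h(m) = -0.828125 (−); new bracket [0.5, 0.75]
m = 0.625, h(m) = 0.189453 (+); new bracket [0.625, 0.75]
m = 0.6875, h(m) = -0.2756 (−); new bracket [0.625, 0.6875]

[0.625, 0.6875]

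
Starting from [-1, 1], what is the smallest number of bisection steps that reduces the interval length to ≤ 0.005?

9

Width after n steps is 2/2^n. Need 2^n ≥ 2/0.005 = 400.
2^8 = 256 < 400 ≤ 2^9 = 512, so n = 9.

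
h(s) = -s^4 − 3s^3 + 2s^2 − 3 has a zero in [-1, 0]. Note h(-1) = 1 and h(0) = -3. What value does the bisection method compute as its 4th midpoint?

midpoint -0.5: h = -2.1875 < 0 → [-1, -0.5]
midpoint -0.75: h = -0.925781 < 0 → [-1, -0.75]
midpoint -0.875: h = -0.045166 < 0 → [-1, -0.875]
midpoint -0.9375: h = 0.4573 > 0 → [-0.9375, -0.875]

-0.9375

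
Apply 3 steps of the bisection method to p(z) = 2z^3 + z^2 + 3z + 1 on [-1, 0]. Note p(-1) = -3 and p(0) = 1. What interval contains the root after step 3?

[-0.375, -0.25]

p(-0.5) = -0.5 < 0, so the root lies in [-0.5, 0]
p(-0.25) = 0.28125 > 0, so the root lies in [-0.5, -0.25]
p(-0.375) = -0.089844 < 0, so the root lies in [-0.375, -0.25]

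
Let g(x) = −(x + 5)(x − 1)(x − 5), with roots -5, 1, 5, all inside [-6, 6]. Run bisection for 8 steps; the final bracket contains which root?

midpoint 0: g = -25 < 0 → [-6, 0]
midpoint -3: g = -64 < 0 → [-6, -3]
midpoint -4.5: g = -26.125 < 0 → [-6, -4.5]
midpoint -5.25: g = 16.0156 > 0 → [-5.25, -4.5]
midpoint -4.875: g = -7.252 < 0 → [-5.25, -4.875]
midpoint -5.0625: g = 3.8127 > 0 → [-5.0625, -4.875]
midpoint -4.96875: g = -1.8594 < 0 → [-5.0625, -4.96875]
midpoint -5.015625: g = 0.9414 > 0 → [-5.015625, -4.96875]

-5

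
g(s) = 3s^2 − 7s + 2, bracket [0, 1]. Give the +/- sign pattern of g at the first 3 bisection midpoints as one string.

-+-

m = 0.5, g(m) = -0.75 (−); new bracket [0, 0.5]
m = 0.25, g(m) = 0.4375 (+); new bracket [0.25, 0.5]
m = 0.375, g(m) = -0.203125 (−); new bracket [0.25, 0.375]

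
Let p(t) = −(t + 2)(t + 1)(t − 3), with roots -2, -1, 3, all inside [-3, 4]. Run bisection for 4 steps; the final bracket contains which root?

p(0.5) = 9.375 > 0, so the root lies in [0.5, 4]
p(2.25) = 10.359375 > 0, so the root lies in [2.25, 4]
p(3.125) = -2.642578 < 0, so the root lies in [2.25, 3.125]
p(2.6875) = 5.4016 > 0, so the root lies in [2.6875, 3.125]

3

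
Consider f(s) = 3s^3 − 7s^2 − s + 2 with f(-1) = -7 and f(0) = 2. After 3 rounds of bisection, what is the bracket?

[-0.625, -0.5]

midpoint -0.5: f = 0.375 > 0 → [-1, -0.5]
midpoint -0.75: f = -2.453125 < 0 → [-0.75, -0.5]
midpoint -0.625: f = -0.841797 < 0 → [-0.625, -0.5]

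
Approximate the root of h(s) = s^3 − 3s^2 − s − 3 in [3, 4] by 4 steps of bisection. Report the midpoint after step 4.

3.5625

h(3.5) = -0.375 < 0, so the root lies in [3.5, 4]
h(3.75) = 3.796875 > 0, so the root lies in [3.5, 3.75]
h(3.625) = 1.587891 > 0, so the root lies in [3.5, 3.625]
h(3.5625) = 0.5764 > 0, so the root lies in [3.5, 3.5625]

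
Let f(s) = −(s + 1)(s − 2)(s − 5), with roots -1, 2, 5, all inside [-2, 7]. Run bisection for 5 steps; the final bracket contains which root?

midpoint 2.5: f = 4.375 > 0 → [2.5, 7]
midpoint 4.75: f = 3.953125 > 0 → [4.75, 7]
midpoint 5.875: f = -23.310547 < 0 → [4.75, 5.875]
midpoint 5.3125: f = -6.5344 < 0 → [4.75, 5.3125]
midpoint 5.03125: f = -0.5713 < 0 → [4.75, 5.03125]

5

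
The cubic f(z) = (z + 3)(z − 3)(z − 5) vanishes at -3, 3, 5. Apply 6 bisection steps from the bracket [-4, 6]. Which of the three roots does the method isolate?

f(1) = 32 > 0, so the root lies in [-4, 1]
f(-1.5) = 43.875 > 0, so the root lies in [-4, -1.5]
f(-2.75) = 11.140625 > 0, so the root lies in [-4, -2.75]
f(-3.375) = -20.0215 < 0, so the root lies in [-3.375, -2.75]
f(-3.0625) = -3.0549 < 0, so the root lies in [-3.0625, -2.75]
f(-2.90625) = 4.3778 > 0, so the root lies in [-3.0625, -2.90625]

-3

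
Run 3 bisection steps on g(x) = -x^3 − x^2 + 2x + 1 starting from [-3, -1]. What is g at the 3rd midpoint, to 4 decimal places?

midpoint -2: g = 1 > 0 → [-2, -1]
midpoint -1.5: g = -0.875 < 0 → [-2, -1.5]
midpoint -1.75: g = -0.203125 < 0 → [-2, -1.75]

-0.2031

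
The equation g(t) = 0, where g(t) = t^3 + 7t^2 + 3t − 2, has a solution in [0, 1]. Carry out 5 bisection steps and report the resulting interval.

[0.34375, 0.375]

midpoint 0.5: g = 1.375 > 0 → [0, 0.5]
midpoint 0.25: g = -0.796875 < 0 → [0.25, 0.5]
midpoint 0.375: g = 0.162109 > 0 → [0.25, 0.375]
midpoint 0.3125: g = -0.3484 < 0 → [0.3125, 0.375]
midpoint 0.34375: g = -0.101 < 0 → [0.34375, 0.375]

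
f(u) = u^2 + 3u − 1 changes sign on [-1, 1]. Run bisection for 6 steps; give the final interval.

[0.28125, 0.3125]

m = 0, f(m) = -1 (−); new bracket [0, 1]
m = 0.5, f(m) = 0.75 (+); new bracket [0, 0.5]
m = 0.25, f(m) = -0.1875 (−); new bracket [0.25, 0.5]
m = 0.375, f(m) = 0.2656 (+); new bracket [0.25, 0.375]
m = 0.3125, f(m) = 0.0352 (+); new bracket [0.25, 0.3125]
m = 0.28125, f(m) = -0.0771 (−); new bracket [0.28125, 0.3125]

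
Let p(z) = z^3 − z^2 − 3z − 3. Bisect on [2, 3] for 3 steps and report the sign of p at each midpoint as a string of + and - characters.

-++

p(2.5) = -1.125 < 0, so the root lies in [2.5, 3]
p(2.75) = 1.984375 > 0, so the root lies in [2.5, 2.75]
p(2.625) = 0.322266 > 0, so the root lies in [2.5, 2.625]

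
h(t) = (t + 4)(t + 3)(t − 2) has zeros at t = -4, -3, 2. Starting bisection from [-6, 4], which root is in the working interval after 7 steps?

midpoint -1: h = -18 < 0 → [-1, 4]
midpoint 1.5: h = -12.375 < 0 → [1.5, 4]
midpoint 2.75: h = 29.109375 > 0 → [1.5, 2.75]
midpoint 2.125: h = 3.9238 > 0 → [1.5, 2.125]
midpoint 1.8125: h = -5.2449 < 0 → [1.8125, 2.125]
midpoint 1.96875: h = -0.9268 < 0 → [1.96875, 2.125]
midpoint 2.046875: h = 1.4305 > 0 → [1.96875, 2.046875]

2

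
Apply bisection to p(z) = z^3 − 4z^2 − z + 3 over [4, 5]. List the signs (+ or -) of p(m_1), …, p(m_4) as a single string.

+++-

p(4.5) = 8.625 > 0, so the root lies in [4, 4.5]
p(4.25) = 3.265625 > 0, so the root lies in [4, 4.25]
p(4.125) = 1.001953 > 0, so the root lies in [4, 4.125]
p(4.0625) = -0.031 < 0, so the root lies in [4.0625, 4.125]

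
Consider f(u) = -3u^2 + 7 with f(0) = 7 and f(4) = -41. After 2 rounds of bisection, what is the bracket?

[1, 2]

midpoint 2: f = -5 < 0 → [0, 2]
midpoint 1: f = 4 > 0 → [1, 2]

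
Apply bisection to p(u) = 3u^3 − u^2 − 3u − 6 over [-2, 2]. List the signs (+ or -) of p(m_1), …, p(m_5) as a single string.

---+-

u = 0 gives p = -6, negative; keep [0, 2]
u = 1 gives p = -7, negative; keep [1, 2]
u = 1.5 gives p = -2.625, negative; keep [1.5, 2]
u = 1.75 gives p = 1.7656, positive; keep [1.5, 1.75]
u = 1.625 gives p = -0.6426, negative; keep [1.625, 1.75]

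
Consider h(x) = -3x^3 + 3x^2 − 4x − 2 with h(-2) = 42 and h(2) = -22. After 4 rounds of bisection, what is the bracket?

midpoint 0: h = -2 < 0 → [-2, 0]
midpoint -1: h = 8 > 0 → [-1, 0]
midpoint -0.5: h = 1.125 > 0 → [-0.5, 0]
midpoint -0.25: h = -0.7656 < 0 → [-0.5, -0.25]

[-0.5, -0.25]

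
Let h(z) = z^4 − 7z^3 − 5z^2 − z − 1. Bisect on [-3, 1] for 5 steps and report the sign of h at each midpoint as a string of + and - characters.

+--+-

z = -1 gives h = 3, positive; keep [-1, 1]
z = 0 gives h = -1, negative; keep [-1, 0]
z = -0.5 gives h = -0.8125, negative; keep [-1, -0.5]
z = -0.75 gives h = 0.207, positive; keep [-0.75, -0.5]
z = -0.625 gives h = -0.4666, negative; keep [-0.75, -0.625]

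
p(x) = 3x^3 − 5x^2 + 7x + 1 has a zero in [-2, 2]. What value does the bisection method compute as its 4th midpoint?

p(0) = 1 > 0, so the root lies in [-2, 0]
p(-1) = -14 < 0, so the root lies in [-1, 0]
p(-0.5) = -4.125 < 0, so the root lies in [-0.5, 0]
p(-0.25) = -1.1094 < 0, so the root lies in [-0.25, 0]

-0.25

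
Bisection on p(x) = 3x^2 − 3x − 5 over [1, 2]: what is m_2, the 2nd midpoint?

1.75

x = 1.5 gives p = -2.75, negative; keep [1.5, 2]
x = 1.75 gives p = -1.0625, negative; keep [1.75, 2]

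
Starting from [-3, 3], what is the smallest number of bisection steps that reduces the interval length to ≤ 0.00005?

Width after n steps is 6/2^n. Need 2^n ≥ 6/0.00005 = 120000.
2^16 = 65536 < 120000 ≤ 2^17 = 131072, so n = 17.

17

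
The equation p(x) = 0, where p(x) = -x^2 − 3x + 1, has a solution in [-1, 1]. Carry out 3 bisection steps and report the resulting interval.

[0.25, 0.5]

midpoint 0: p = 1 > 0 → [0, 1]
midpoint 0.5: p = -0.75 < 0 → [0, 0.5]
midpoint 0.25: p = 0.1875 > 0 → [0.25, 0.5]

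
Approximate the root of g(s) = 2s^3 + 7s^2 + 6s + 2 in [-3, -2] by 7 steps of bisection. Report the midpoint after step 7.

g(-2.5) = -0.5 < 0, so the root lies in [-2.5, -2]
g(-2.25) = 1.15625 > 0, so the root lies in [-2.5, -2.25]
g(-2.375) = 0.441406 > 0, so the root lies in [-2.5, -2.375]
g(-2.4375) = 0.0005 > 0, so the root lies in [-2.5, -2.4375]
g(-2.46875) = -0.2421 < 0, so the root lies in [-2.46875, -2.4375]
g(-2.453125) = -0.1189 < 0, so the root lies in [-2.453125, -2.4375]
g(-2.4453125) = -0.0588 < 0, so the root lies in [-2.4453125, -2.4375]

-2.4453125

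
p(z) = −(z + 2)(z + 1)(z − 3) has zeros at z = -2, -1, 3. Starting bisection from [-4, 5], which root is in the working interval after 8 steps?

p(0.5) = 9.375 > 0, so the root lies in [0.5, 5]
p(2.75) = 4.453125 > 0, so the root lies in [2.75, 5]
p(3.875) = -25.060547 < 0, so the root lies in [2.75, 3.875]
p(3.3125) = -7.1594 < 0, so the root lies in [2.75, 3.3125]
p(3.03125) = -0.6338 < 0, so the root lies in [2.75, 3.03125]
p(2.890625) = 2.0811 > 0, so the root lies in [2.890625, 3.03125]
p(2.9609375) = 0.7676 > 0, so the root lies in [2.9609375, 3.03125]
p(2.99609375) = 0.078 > 0, so the root lies in [2.99609375, 3.03125]

3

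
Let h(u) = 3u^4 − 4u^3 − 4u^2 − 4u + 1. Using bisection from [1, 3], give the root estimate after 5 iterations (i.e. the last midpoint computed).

midpoint 2: h = -7 < 0 → [2, 3]
midpoint 2.5: h = 20.6875 > 0 → [2, 2.5]
midpoint 2.25: h = 3.074219 > 0 → [2, 2.25]
midpoint 2.125: h = -2.7727 < 0 → [2.125, 2.25]
midpoint 2.1875: h = -0.0676 < 0 → [2.1875, 2.25]

2.1875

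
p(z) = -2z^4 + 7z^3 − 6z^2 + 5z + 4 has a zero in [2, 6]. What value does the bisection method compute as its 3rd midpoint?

2.5

p(4) = -136 < 0, so the root lies in [2, 4]
p(3) = -8 < 0, so the root lies in [2, 3]
p(2.5) = 10.25 > 0, so the root lies in [2.5, 3]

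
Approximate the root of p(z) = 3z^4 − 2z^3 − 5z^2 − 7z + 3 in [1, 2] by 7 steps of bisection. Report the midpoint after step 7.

1.9765625

m = 1.5, p(m) = -10.3125 (−); new bracket [1.5, 2]
m = 1.75, p(m) = -7.144531 (−); new bracket [1.75, 2]
m = 1.875, p(m) = -3.807861 (−); new bracket [1.875, 2]
m = 1.9375, p(m) = -1.603 (−); new bracket [1.9375, 2]
m = 1.96875, p(m) = -0.3532 (−); new bracket [1.96875, 2]
m = 1.984375, p(m) = 0.3102 (+); new bracket [1.96875, 1.984375]
m = 1.9765625, p(m) = -0.0248 (−); new bracket [1.9765625, 1.984375]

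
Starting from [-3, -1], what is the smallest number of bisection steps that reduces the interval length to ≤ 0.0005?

Width after n steps is 2/2^n. Need 2^n ≥ 2/0.0005 = 4000.
2^11 = 2048 < 4000 ≤ 2^12 = 4096, so n = 12.

12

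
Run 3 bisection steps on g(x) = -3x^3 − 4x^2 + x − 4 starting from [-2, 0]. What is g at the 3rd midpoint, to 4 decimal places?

m = -1, g(m) = -6 (−); new bracket [-2, -1]
m = -1.5, g(m) = -4.375 (−); new bracket [-2, -1.5]
m = -1.75, g(m) = -1.921875 (−); new bracket [-2, -1.75]

-1.9219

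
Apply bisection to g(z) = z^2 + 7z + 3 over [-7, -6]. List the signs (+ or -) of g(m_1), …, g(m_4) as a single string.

midpoint -6.5: g = -0.25 < 0 → [-7, -6.5]
midpoint -6.75: g = 1.3125 > 0 → [-6.75, -6.5]
midpoint -6.625: g = 0.515625 > 0 → [-6.625, -6.5]
midpoint -6.5625: g = 0.1289 > 0 → [-6.5625, -6.5]

-+++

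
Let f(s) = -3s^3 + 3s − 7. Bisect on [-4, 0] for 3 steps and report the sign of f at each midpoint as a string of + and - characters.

f(-2) = 11 > 0, so the root lies in [-2, 0]
f(-1) = -7 < 0, so the root lies in [-2, -1]
f(-1.5) = -1.375 < 0, so the root lies in [-2, -1.5]

+--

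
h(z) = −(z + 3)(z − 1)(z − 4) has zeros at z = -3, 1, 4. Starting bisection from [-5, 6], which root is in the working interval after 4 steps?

h(0.5) = -6.125 < 0, so the root lies in [-5, 0.5]
h(-2.25) = -15.234375 < 0, so the root lies in [-5, -2.25]
h(-3.625) = 22.041016 > 0, so the root lies in [-3.625, -2.25]
h(-2.9375) = -1.7073 < 0, so the root lies in [-3.625, -2.9375]

-3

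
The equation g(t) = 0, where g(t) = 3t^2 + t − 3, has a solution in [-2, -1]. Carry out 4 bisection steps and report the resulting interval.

midpoint -1.5: g = 2.25 > 0 → [-1.5, -1]
midpoint -1.25: g = 0.4375 > 0 → [-1.25, -1]
midpoint -1.125: g = -0.328125 < 0 → [-1.25, -1.125]
midpoint -1.1875: g = 0.043 > 0 → [-1.1875, -1.125]

[-1.1875, -1.125]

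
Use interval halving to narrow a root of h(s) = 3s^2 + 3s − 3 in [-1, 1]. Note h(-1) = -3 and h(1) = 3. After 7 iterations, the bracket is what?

h(0) = -3 < 0, so the root lies in [0, 1]
h(0.5) = -0.75 < 0, so the root lies in [0.5, 1]
h(0.75) = 0.9375 > 0, so the root lies in [0.5, 0.75]
h(0.625) = 0.0469 > 0, so the root lies in [0.5, 0.625]
h(0.5625) = -0.3633 < 0, so the root lies in [0.5625, 0.625]
h(0.59375) = -0.1611 < 0, so the root lies in [0.59375, 0.625]
h(0.609375) = -0.0579 < 0, so the root lies in [0.609375, 0.625]

[0.609375, 0.625]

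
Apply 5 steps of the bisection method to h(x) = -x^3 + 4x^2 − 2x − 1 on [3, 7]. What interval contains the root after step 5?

[3.25, 3.375]

m = 5, h(m) = -36 (−); new bracket [3, 5]
m = 4, h(m) = -9 (−); new bracket [3, 4]
m = 3.5, h(m) = -1.875 (−); new bracket [3, 3.5]
m = 3.25, h(m) = 0.4219 (+); new bracket [3.25, 3.5]
m = 3.375, h(m) = -0.6309 (−); new bracket [3.25, 3.375]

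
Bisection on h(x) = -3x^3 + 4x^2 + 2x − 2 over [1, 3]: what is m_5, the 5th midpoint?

m = 2, h(m) = -6 (−); new bracket [1, 2]
m = 1.5, h(m) = -0.125 (−); new bracket [1, 1.5]
m = 1.25, h(m) = 0.890625 (+); new bracket [1.25, 1.5]
m = 1.375, h(m) = 0.5137 (+); new bracket [1.375, 1.5]
m = 1.4375, h(m) = 0.2292 (+); new bracket [1.4375, 1.5]

1.4375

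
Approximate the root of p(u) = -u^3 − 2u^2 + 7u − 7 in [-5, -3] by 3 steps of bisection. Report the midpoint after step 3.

p(-4) = -3 < 0, so the root lies in [-5, -4]
p(-4.5) = 12.125 > 0, so the root lies in [-4.5, -4]
p(-4.25) = 3.890625 > 0, so the root lies in [-4.25, -4]

-4.25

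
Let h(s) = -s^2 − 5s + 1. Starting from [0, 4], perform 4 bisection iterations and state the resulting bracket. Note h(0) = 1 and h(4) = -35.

h(2) = -13 < 0, so the root lies in [0, 2]
h(1) = -5 < 0, so the root lies in [0, 1]
h(0.5) = -1.75 < 0, so the root lies in [0, 0.5]
h(0.25) = -0.3125 < 0, so the root lies in [0, 0.25]

[0, 0.25]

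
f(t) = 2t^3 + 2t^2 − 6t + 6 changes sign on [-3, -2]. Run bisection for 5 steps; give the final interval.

midpoint -2.5: f = 2.25 > 0 → [-3, -2.5]
midpoint -2.75: f = -3.96875 < 0 → [-2.75, -2.5]
midpoint -2.625: f = -0.644531 < 0 → [-2.625, -2.5]
midpoint -2.5625: f = 0.855 > 0 → [-2.625, -2.5625]
midpoint -2.59375: f = 0.1185 > 0 → [-2.625, -2.59375]

[-2.625, -2.59375]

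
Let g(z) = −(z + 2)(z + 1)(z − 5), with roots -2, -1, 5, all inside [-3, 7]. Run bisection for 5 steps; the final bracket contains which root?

g(2) = 36 > 0, so the root lies in [2, 7]
g(4.5) = 17.875 > 0, so the root lies in [4.5, 7]
g(5.75) = -39.234375 < 0, so the root lies in [4.5, 5.75]
g(5.125) = -5.4551 < 0, so the root lies in [4.5, 5.125]
g(4.8125) = 7.4246 > 0, so the root lies in [4.8125, 5.125]

5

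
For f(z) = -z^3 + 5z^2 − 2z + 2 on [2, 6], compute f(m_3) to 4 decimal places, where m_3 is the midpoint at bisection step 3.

3.1250

m = 4, f(m) = 10 (+); new bracket [4, 6]
m = 5, f(m) = -8 (−); new bracket [4, 5]
m = 4.5, f(m) = 3.125 (+); new bracket [4.5, 5]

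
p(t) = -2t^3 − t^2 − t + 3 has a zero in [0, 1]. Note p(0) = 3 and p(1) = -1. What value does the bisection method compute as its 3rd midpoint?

m = 0.5, p(m) = 2 (+); new bracket [0.5, 1]
m = 0.75, p(m) = 0.84375 (+); new bracket [0.75, 1]
m = 0.875, p(m) = 0.019531 (+); new bracket [0.875, 1]

0.875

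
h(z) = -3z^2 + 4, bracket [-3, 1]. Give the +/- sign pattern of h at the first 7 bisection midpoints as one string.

h(-1) = 1 > 0, so the root lies in [-3, -1]
h(-2) = -8 < 0, so the root lies in [-2, -1]
h(-1.5) = -2.75 < 0, so the root lies in [-1.5, -1]
h(-1.25) = -0.6875 < 0, so the root lies in [-1.25, -1]
h(-1.125) = 0.2031 > 0, so the root lies in [-1.25, -1.125]
h(-1.1875) = -0.2305 < 0, so the root lies in [-1.1875, -1.125]
h(-1.15625) = -0.0107 < 0, so the root lies in [-1.15625, -1.125]

+---+--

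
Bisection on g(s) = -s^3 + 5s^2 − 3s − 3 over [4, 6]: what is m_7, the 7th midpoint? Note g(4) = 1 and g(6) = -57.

4.078125

g(5) = -18 < 0, so the root lies in [4, 5]
g(4.5) = -6.375 < 0, so the root lies in [4, 4.5]
g(4.25) = -2.203125 < 0, so the root lies in [4, 4.25]
g(4.125) = -0.4863 < 0, so the root lies in [4, 4.125]
g(4.0625) = 0.2849 > 0, so the root lies in [4.0625, 4.125]
g(4.09375) = -0.0936 < 0, so the root lies in [4.0625, 4.09375]
g(4.078125) = 0.0974 > 0, so the root lies in [4.078125, 4.09375]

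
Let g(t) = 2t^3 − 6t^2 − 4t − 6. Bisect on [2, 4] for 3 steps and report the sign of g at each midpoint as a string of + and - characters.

--+

m = 3, g(m) = -18 (−); new bracket [3, 4]
m = 3.5, g(m) = -7.75 (−); new bracket [3.5, 4]
m = 3.75, g(m) = 0.09375 (+); new bracket [3.5, 3.75]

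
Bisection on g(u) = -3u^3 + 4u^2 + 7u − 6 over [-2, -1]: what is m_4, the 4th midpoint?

-1.4375

u = -1.5 gives g = 2.625, positive; keep [-1.5, -1]
u = -1.25 gives g = -2.640625, negative; keep [-1.5, -1.25]
u = -1.375 gives g = -0.263672, negative; keep [-1.5, -1.375]
u = -1.4375 gives g = 1.1145, positive; keep [-1.4375, -1.375]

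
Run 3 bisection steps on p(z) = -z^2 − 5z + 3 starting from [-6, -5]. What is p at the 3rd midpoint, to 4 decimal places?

-0.5156

m = -5.5, p(m) = 0.25 (+); new bracket [-6, -5.5]
m = -5.75, p(m) = -1.3125 (−); new bracket [-5.75, -5.5]
m = -5.625, p(m) = -0.515625 (−); new bracket [-5.625, -5.5]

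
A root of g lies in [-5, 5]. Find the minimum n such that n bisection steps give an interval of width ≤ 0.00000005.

28

Width after n steps is 10/2^n. Need 2^n ≥ 10/0.00000005 = 200000000.
2^27 = 134217728 < 200000000 ≤ 2^28 = 268435456, so n = 28.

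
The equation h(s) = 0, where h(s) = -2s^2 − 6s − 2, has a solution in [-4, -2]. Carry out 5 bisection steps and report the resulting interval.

[-2.625, -2.5625]

m = -3, h(m) = -2 (−); new bracket [-3, -2]
m = -2.5, h(m) = 0.5 (+); new bracket [-3, -2.5]
m = -2.75, h(m) = -0.625 (−); new bracket [-2.75, -2.5]
m = -2.625, h(m) = -0.0312 (−); new bracket [-2.625, -2.5]
m = -2.5625, h(m) = 0.2422 (+); new bracket [-2.625, -2.5625]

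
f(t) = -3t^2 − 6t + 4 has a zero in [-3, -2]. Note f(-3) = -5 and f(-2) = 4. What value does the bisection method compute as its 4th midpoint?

t = -2.5 gives f = 0.25, positive; keep [-3, -2.5]
t = -2.75 gives f = -2.1875, negative; keep [-2.75, -2.5]
t = -2.625 gives f = -0.921875, negative; keep [-2.625, -2.5]
t = -2.5625 gives f = -0.3242, negative; keep [-2.5625, -2.5]

-2.5625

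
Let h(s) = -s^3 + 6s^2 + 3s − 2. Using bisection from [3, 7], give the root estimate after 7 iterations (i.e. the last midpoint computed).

6.40625

m = 5, h(m) = 38 (+); new bracket [5, 7]
m = 6, h(m) = 16 (+); new bracket [6, 7]
m = 6.5, h(m) = -3.625 (−); new bracket [6, 6.5]
m = 6.25, h(m) = 6.9844 (+); new bracket [6.25, 6.5]
m = 6.375, h(m) = 1.8848 (+); new bracket [6.375, 6.5]
m = 6.4375, h(m) = -0.8181 (−); new bracket [6.375, 6.4375]
m = 6.40625, h(m) = 0.5462 (+); new bracket [6.40625, 6.4375]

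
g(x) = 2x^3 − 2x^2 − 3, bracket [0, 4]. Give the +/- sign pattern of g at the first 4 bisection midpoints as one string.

+--+

m = 2, g(m) = 5 (+); new bracket [0, 2]
m = 1, g(m) = -3 (−); new bracket [1, 2]
m = 1.5, g(m) = -0.75 (−); new bracket [1.5, 2]
m = 1.75, g(m) = 1.5938 (+); new bracket [1.5, 1.75]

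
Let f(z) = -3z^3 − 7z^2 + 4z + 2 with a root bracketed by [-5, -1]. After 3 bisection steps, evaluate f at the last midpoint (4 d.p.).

-4.8750

midpoint -3: f = 8 > 0 → [-3, -1]
midpoint -2: f = -10 < 0 → [-3, -2]
midpoint -2.5: f = -4.875 < 0 → [-3, -2.5]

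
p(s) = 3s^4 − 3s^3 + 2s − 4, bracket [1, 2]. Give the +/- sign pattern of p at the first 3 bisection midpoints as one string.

+-+

p(1.5) = 4.0625 > 0, so the root lies in [1, 1.5]
p(1.25) = -0.035156 < 0, so the root lies in [1.25, 1.5]
p(1.375) = 1.674561 > 0, so the root lies in [1.25, 1.375]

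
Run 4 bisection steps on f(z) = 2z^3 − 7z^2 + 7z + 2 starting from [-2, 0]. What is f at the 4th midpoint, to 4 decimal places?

1.0117

midpoint -1: f = -14 < 0 → [-1, 0]
midpoint -0.5: f = -3.5 < 0 → [-0.5, 0]
midpoint -0.25: f = -0.21875 < 0 → [-0.25, 0]
midpoint -0.125: f = 1.0117 > 0 → [-0.25, -0.125]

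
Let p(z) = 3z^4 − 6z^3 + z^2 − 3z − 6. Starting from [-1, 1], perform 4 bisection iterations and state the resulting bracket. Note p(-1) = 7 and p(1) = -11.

m = 0, p(m) = -6 (−); new bracket [-1, 0]
m = -0.5, p(m) = -3.3125 (−); new bracket [-1, -0.5]
m = -0.75, p(m) = 0.292969 (+); new bracket [-0.75, -0.5]
m = -0.625, p(m) = -1.8118 (−); new bracket [-0.75, -0.625]

[-0.75, -0.625]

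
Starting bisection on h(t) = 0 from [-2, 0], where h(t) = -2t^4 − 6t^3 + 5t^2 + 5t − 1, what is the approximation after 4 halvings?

-0.875

m = -1, h(m) = 3 (+); new bracket [-1, 0]
m = -0.5, h(m) = -1.625 (−); new bracket [-1, -0.5]
m = -0.75, h(m) = -0.039062 (−); new bracket [-1, -0.75]
m = -0.875, h(m) = 1.3003 (+); new bracket [-0.875, -0.75]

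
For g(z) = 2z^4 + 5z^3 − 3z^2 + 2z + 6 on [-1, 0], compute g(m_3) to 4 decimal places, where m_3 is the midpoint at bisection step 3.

-0.2241

g(-0.5) = 3.75 > 0, so the root lies in [-1, -0.5]
g(-0.75) = 1.335938 > 0, so the root lies in [-1, -0.75]
g(-0.875) = -0.224121 < 0, so the root lies in [-0.875, -0.75]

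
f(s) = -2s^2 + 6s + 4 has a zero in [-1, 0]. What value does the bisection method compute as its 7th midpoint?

-0.5546875

midpoint -0.5: f = 0.5 > 0 → [-1, -0.5]
midpoint -0.75: f = -1.625 < 0 → [-0.75, -0.5]
midpoint -0.625: f = -0.53125 < 0 → [-0.625, -0.5]
midpoint -0.5625: f = -0.0078 < 0 → [-0.5625, -0.5]
midpoint -0.53125: f = 0.248 > 0 → [-0.5625, -0.53125]
midpoint -0.546875: f = 0.1206 > 0 → [-0.5625, -0.546875]
midpoint -0.5546875: f = 0.0565 > 0 → [-0.5625, -0.5546875]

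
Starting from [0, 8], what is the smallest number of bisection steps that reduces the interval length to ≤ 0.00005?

Width after n steps is 8/2^n. Need 2^n ≥ 8/0.00005 = 160000.
2^17 = 131072 < 160000 ≤ 2^18 = 262144, so n = 18.

18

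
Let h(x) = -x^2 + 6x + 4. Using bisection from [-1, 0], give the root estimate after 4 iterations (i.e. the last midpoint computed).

x = -0.5 gives h = 0.75, positive; keep [-1, -0.5]
x = -0.75 gives h = -1.0625, negative; keep [-0.75, -0.5]
x = -0.625 gives h = -0.140625, negative; keep [-0.625, -0.5]
x = -0.5625 gives h = 0.3086, positive; keep [-0.625, -0.5625]

-0.5625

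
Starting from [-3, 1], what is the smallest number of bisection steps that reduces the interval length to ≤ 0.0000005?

23

Width after n steps is 4/2^n. Need 2^n ≥ 4/0.0000005 = 8000000.
2^22 = 4194304 < 8000000 ≤ 2^23 = 8388608, so n = 23.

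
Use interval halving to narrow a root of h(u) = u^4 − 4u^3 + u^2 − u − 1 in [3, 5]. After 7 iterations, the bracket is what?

[3.8125, 3.828125]

midpoint 4: h = 11 > 0 → [3, 4]
midpoint 3.5: h = -13.6875 < 0 → [3.5, 4]
midpoint 3.75: h = -3.871094 < 0 → [3.75, 4]
midpoint 3.875: h = 2.8674 > 0 → [3.75, 3.875]
midpoint 3.8125: h = -0.6677 < 0 → [3.8125, 3.875]
midpoint 3.84375: h = 1.0574 > 0 → [3.8125, 3.84375]
midpoint 3.828125: h = 0.1843 > 0 → [3.8125, 3.828125]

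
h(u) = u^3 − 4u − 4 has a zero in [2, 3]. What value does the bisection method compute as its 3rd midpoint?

2.375

h(2.5) = 1.625 > 0, so the root lies in [2, 2.5]
h(2.25) = -1.609375 < 0, so the root lies in [2.25, 2.5]
h(2.375) = -0.103516 < 0, so the root lies in [2.375, 2.5]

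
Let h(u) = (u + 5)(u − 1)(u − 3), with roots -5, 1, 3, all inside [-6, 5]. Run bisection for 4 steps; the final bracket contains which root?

midpoint -0.5: h = 23.625 > 0 → [-6, -0.5]
midpoint -3.25: h = 46.484375 > 0 → [-6, -3.25]
midpoint -4.625: h = 16.083984 > 0 → [-6, -4.625]
midpoint -5.3125: h = -16.3977 < 0 → [-5.3125, -4.625]

-5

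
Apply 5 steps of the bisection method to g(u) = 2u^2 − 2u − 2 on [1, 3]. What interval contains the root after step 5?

[1.5625, 1.625]

m = 2, g(m) = 2 (+); new bracket [1, 2]
m = 1.5, g(m) = -0.5 (−); new bracket [1.5, 2]
m = 1.75, g(m) = 0.625 (+); new bracket [1.5, 1.75]
m = 1.625, g(m) = 0.0312 (+); new bracket [1.5, 1.625]
m = 1.5625, g(m) = -0.2422 (−); new bracket [1.5625, 1.625]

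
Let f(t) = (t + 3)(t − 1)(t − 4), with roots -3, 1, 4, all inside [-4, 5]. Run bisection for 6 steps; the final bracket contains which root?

-3

midpoint 0.5: f = 6.125 > 0 → [-4, 0.5]
midpoint -1.75: f = 19.765625 > 0 → [-4, -1.75]
midpoint -2.875: f = 3.330078 > 0 → [-4, -2.875]
midpoint -3.4375: f = -14.4392 < 0 → [-3.4375, -2.875]
midpoint -3.15625: f = -4.6474 < 0 → [-3.15625, -2.875]
midpoint -3.015625: f = -0.4402 < 0 → [-3.015625, -2.875]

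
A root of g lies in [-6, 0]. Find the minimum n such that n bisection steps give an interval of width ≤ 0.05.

Width after n steps is 6/2^n. Need 2^n ≥ 6/0.05 = 120.
2^6 = 64 < 120 ≤ 2^7 = 128, so n = 7.

7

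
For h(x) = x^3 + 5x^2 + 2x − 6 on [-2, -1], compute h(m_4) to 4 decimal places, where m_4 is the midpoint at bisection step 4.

0.0579

h(-1.5) = -1.125 < 0, so the root lies in [-2, -1.5]
h(-1.75) = 0.453125 > 0, so the root lies in [-1.75, -1.5]
h(-1.625) = -0.337891 < 0, so the root lies in [-1.75, -1.625]
h(-1.6875) = 0.0579 > 0, so the root lies in [-1.6875, -1.625]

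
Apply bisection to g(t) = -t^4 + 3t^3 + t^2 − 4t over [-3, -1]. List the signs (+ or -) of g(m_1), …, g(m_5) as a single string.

midpoint -2: g = -28 < 0 → [-2, -1]
midpoint -1.5: g = -6.9375 < 0 → [-1.5, -1]
midpoint -1.25: g = -1.738281 < 0 → [-1.25, -1]
midpoint -1.125: g = -0.1077 < 0 → [-1.125, -1]
midpoint -1.0625: g = 0.5061 > 0 → [-1.125, -1.0625]

----+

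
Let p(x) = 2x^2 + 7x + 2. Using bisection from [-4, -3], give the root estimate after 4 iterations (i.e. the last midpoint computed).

-3.1875

x = -3.5 gives p = 2, positive; keep [-3.5, -3]
x = -3.25 gives p = 0.375, positive; keep [-3.25, -3]
x = -3.125 gives p = -0.34375, negative; keep [-3.25, -3.125]
x = -3.1875 gives p = 0.0078, positive; keep [-3.1875, -3.125]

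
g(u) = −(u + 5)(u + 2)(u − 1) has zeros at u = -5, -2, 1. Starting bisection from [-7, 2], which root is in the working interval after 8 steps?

m = -2.5, g(m) = -4.375 (−); new bracket [-7, -2.5]
m = -4.75, g(m) = -3.953125 (−); new bracket [-7, -4.75]
m = -5.875, g(m) = 23.310547 (+); new bracket [-5.875, -4.75]
m = -5.3125, g(m) = 6.5344 (+); new bracket [-5.3125, -4.75]
m = -5.03125, g(m) = 0.5713 (+); new bracket [-5.03125, -4.75]
m = -4.890625, g(m) = -1.8624 (−); new bracket [-5.03125, -4.890625]
m = -4.9609375, g(m) = -0.6895 (−); new bracket [-5.03125, -4.9609375]
m = -4.99609375, g(m) = -0.0702 (−); new bracket [-5.03125, -4.99609375]

-5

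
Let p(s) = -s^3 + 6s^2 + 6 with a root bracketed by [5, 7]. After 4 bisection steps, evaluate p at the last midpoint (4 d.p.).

midpoint 6: p = 6 > 0 → [6, 7]
midpoint 6.5: p = -15.125 < 0 → [6, 6.5]
midpoint 6.25: p = -3.765625 < 0 → [6, 6.25]
midpoint 6.125: p = 1.3105 > 0 → [6.125, 6.25]

1.3105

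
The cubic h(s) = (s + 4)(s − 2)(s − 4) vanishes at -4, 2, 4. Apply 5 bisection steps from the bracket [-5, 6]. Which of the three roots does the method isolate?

m = 0.5, h(m) = 23.625 (+); new bracket [-5, 0.5]
m = -2.25, h(m) = 46.484375 (+); new bracket [-5, -2.25]
m = -3.625, h(m) = 16.083984 (+); new bracket [-5, -3.625]
m = -4.3125, h(m) = -16.3977 (−); new bracket [-4.3125, -3.625]
m = -3.96875, h(m) = 1.4864 (+); new bracket [-4.3125, -3.96875]

-4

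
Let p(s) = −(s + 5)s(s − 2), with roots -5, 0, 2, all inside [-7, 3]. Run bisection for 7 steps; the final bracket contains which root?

-5

p(-2) = -24 < 0, so the root lies in [-7, -2]
p(-4.5) = -14.625 < 0, so the root lies in [-7, -4.5]
p(-5.75) = 33.421875 > 0, so the root lies in [-5.75, -4.5]
p(-5.125) = 4.5645 > 0, so the root lies in [-5.125, -4.5]
p(-4.8125) = -6.1472 < 0, so the root lies in [-5.125, -4.8125]
p(-4.96875) = -1.0821 < 0, so the root lies in [-5.125, -4.96875]
p(-5.046875) = 1.6671 > 0, so the root lies in [-5.046875, -4.96875]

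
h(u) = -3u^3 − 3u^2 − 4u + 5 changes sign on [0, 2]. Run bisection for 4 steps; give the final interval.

u = 1 gives h = -5, negative; keep [0, 1]
u = 0.5 gives h = 1.875, positive; keep [0.5, 1]
u = 0.75 gives h = -0.953125, negative; keep [0.5, 0.75]
u = 0.625 gives h = 0.5957, positive; keep [0.625, 0.75]

[0.625, 0.75]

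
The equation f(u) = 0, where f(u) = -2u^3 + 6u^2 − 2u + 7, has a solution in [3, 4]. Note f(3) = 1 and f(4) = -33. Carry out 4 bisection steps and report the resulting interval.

midpoint 3.5: f = -12.25 < 0 → [3, 3.5]
midpoint 3.25: f = -4.78125 < 0 → [3, 3.25]
midpoint 3.125: f = -1.691406 < 0 → [3, 3.125]
midpoint 3.0625: f = -0.2974 < 0 → [3, 3.0625]

[3, 3.0625]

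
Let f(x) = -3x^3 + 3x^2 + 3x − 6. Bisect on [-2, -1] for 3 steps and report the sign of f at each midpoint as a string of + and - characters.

m = -1.5, f(m) = 6.375 (+); new bracket [-1.5, -1]
m = -1.25, f(m) = 0.796875 (+); new bracket [-1.25, -1]
m = -1.125, f(m) = -1.306641 (−); new bracket [-1.25, -1.125]

++-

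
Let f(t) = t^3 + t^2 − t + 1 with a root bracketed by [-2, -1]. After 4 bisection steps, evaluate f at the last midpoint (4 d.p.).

0.1433

midpoint -1.5: f = 1.375 > 0 → [-2, -1.5]
midpoint -1.75: f = 0.453125 > 0 → [-2, -1.75]
midpoint -1.875: f = -0.201172 < 0 → [-1.875, -1.75]
midpoint -1.8125: f = 0.1433 > 0 → [-1.875, -1.8125]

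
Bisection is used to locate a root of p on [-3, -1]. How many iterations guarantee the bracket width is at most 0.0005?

Width after n steps is 2/2^n. Need 2^n ≥ 2/0.0005 = 4000.
2^11 = 2048 < 4000 ≤ 2^12 = 4096, so n = 12.

12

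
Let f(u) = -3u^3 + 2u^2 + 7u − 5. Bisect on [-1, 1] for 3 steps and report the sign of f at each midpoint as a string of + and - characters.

--+

m = 0, f(m) = -5 (−); new bracket [0, 1]
m = 0.5, f(m) = -1.375 (−); new bracket [0.5, 1]
m = 0.75, f(m) = 0.109375 (+); new bracket [0.5, 0.75]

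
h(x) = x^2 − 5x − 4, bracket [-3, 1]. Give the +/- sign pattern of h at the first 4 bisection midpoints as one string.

h(-1) = 2 > 0, so the root lies in [-1, 1]
h(0) = -4 < 0, so the root lies in [-1, 0]
h(-0.5) = -1.25 < 0, so the root lies in [-1, -0.5]
h(-0.75) = 0.3125 > 0, so the root lies in [-0.75, -0.5]

+--+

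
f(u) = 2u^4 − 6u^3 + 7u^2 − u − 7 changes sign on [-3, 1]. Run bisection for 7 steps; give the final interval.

midpoint -1: f = 9 > 0 → [-1, 1]
midpoint 0: f = -7 < 0 → [-1, 0]
midpoint -0.5: f = -3.875 < 0 → [-1, -0.5]
midpoint -0.75: f = 0.8516 > 0 → [-0.75, -0.5]
midpoint -0.625: f = -1.8706 < 0 → [-0.75, -0.625]
midpoint -0.6875: f = -0.6074 < 0 → [-0.75, -0.6875]
midpoint -0.71875: f = 0.0966 > 0 → [-0.71875, -0.6875]

[-0.71875, -0.6875]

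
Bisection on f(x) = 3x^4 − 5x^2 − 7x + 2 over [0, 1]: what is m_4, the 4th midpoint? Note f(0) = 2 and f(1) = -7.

0.1875

f(0.5) = -2.5625 < 0, so the root lies in [0, 0.5]
f(0.25) = -0.050781 < 0, so the root lies in [0, 0.25]
f(0.125) = 1.047607 > 0, so the root lies in [0.125, 0.25]
f(0.1875) = 0.5154 > 0, so the root lies in [0.1875, 0.25]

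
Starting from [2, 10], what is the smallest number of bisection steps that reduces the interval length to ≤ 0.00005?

18

Width after n steps is 8/2^n. Need 2^n ≥ 8/0.00005 = 160000.
2^17 = 131072 < 160000 ≤ 2^18 = 262144, so n = 18.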